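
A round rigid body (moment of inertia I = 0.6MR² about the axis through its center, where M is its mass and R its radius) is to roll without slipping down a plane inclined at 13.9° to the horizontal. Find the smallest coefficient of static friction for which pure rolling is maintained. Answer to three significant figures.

μ_min ≈ 0.0928

The moment of inertia is 0.6MR², giving k ≡ I/(MR²) = 0.6.
Along the incline Mg sinθ − f = Ma, and torque about the center fR = Iα = kMR²(a/R) gives f = kMa.
These give a = g sinθ/(1+k) and the required friction f = kMg sinθ/(1+k).
With N = Mg cosθ, the no-slip condition f ≤ μN gives μ_min = f/N = k tanθ/(1+k).
μ_min = 0.6 × tan13.9° / 1.6 ≈ 0.0928.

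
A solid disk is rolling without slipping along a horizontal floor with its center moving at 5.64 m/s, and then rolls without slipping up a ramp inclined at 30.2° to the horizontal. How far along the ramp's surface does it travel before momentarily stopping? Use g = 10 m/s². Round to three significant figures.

d ≈ 4.74 m

The moment of inertia is (1/2)MR², giving k ≡ I/(MR²) = 0.5.
Rolling without slipping gives ω = v/R, so the total kinetic energy is ½Mv² + ½Iω² = ½(1+k)Mv² = (3/4)Mv².
Setting this equal to Mgh gives the vertical rise h = (1+k)v₀²/(2g) = 1.5×5.64²/(2×10) = 2.386 m.
Along the incline, d = h/sinθ = 2.386/sin30.2° ≈ 4.74 m.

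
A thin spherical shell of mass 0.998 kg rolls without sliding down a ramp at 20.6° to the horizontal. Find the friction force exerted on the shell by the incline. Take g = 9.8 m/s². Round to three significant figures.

For this body I = (2/3)MR², i.e. k = I/(MR²) = 2/3.
Translational: Mg sinθ − f = Ma. Rotational about the CM: fR = Iα = kMRa, so f = kMa.
Combining, a = g sinθ/(1+k) and f = kMa = kMg sinθ/(1+k).
f = (2/3) × 0.998 × 9.8 × sin20.6° / 1.667 ≈ 1.38 N.

f ≈ 1.38 N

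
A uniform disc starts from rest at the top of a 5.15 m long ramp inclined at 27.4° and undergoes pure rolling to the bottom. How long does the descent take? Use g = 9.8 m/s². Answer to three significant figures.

For this body I = (1/2)MR², i.e. k = I/(MR²) = 0.5.
Translational: Mg sinθ − f = Ma. Rotational about the CM: fR = Iα = kMRa, so f = kMa.
Hence a = g sinθ/(1+k) = 9.8×sin27.4°/1.5 = 3.007 m/s².
Starting from rest, L = ½at², so t = √(2L/a) = √(2×5.15/3.007) ≈ 1.85 s.

t ≈ 1.85 s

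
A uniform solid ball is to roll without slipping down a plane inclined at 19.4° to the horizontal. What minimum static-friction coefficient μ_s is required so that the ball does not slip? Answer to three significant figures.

μ_min ≈ 0.101

For this body I = (2/5)MR², i.e. k = I/(MR²) = 0.4.
Translational: Mg sinθ − f = Ma. Rotational about the CM: fR = Iα = kMRa, so f = kMa.
These give a = g sinθ/(1+k) and the required friction f = kMg sinθ/(1+k).
The normal force is N = Mg cosθ, so μ_min = f/N = k tanθ/(1+k).
μ_min = 0.4 × tan19.4° / 1.4 ≈ 0.101.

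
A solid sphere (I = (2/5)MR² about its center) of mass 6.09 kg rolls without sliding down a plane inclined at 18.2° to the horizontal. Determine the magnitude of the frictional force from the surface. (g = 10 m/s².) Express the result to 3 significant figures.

For this body I = (2/5)MR², i.e. k = I/(MR²) = 0.4.
Newton's second law down the slope: Mg sinθ − f = Ma. The torque equation fR = Iα (with α = a/R) gives f = kMa.
Combining, a = g sinθ/(1+k) and f = kMa = kMg sinθ/(1+k).
f = 0.4 × 6.09 × 10 × sin18.2° / 1.4 ≈ 5.43 N.

f ≈ 5.43 N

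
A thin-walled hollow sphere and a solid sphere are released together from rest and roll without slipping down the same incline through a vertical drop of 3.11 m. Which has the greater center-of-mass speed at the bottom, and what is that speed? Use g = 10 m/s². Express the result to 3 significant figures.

the solid sphere, at v ≈ 6.67 m/s

For rolling without slipping, Mgh = ½(1+k)Mv² where k = I/(MR²), so v = √(2gh/(1+k)).
Thin-walled hollow sphere: k = 2/3, giving v = √(2×10×3.11/1.667) = 6.109 m/s.
Solid sphere: k = 0.4, giving v = √(2×10×3.11/1.4) = 6.665 m/s.
The smaller k wins: the solid sphere, at ≈ 6.67 m/s.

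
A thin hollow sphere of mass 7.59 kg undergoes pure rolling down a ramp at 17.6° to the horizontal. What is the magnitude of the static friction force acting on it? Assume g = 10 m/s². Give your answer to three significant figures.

f ≈ 9.18 N

Here I = (2/3)MR², so the shape factor k = I/(MR²) = 2/3.
Along the incline Mg sinθ − f = Ma, and torque about the center fR = Iα = kMR²(a/R) gives f = kMa.
Combining, a = g sinθ/(1+k) and f = kMa = kMg sinθ/(1+k).
f = (2/3) × 7.59 × 10 × sin17.6° / 1.667 ≈ 9.18 N.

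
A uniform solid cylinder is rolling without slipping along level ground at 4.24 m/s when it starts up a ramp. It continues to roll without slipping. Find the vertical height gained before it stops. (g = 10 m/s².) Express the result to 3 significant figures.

h ≈ 1.35 m

For this body I = (1/2)MR², i.e. k = I/(MR²) = 0.5.
Rolling without slipping gives ω = v/R, so the total kinetic energy is ½Mv² + ½Iω² = ½(1+k)Mv² = (3/4)Mv².
All of this converts to potential energy at the highest point: (3/4)Mv₀² = Mgh.
Thus h = (1+k)v₀²/(2g) = 1.5 × 4.24² / (2 × 10) ≈ 1.35 m.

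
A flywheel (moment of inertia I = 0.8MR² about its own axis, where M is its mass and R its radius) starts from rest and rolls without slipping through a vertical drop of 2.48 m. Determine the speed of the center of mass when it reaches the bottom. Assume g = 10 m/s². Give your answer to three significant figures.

For this body I = 0.8MR², i.e. k = I/(MR²) = 0.8.
Rolling without slipping gives ω = v/R, so the total kinetic energy is ½Mv² + ½Iω² = ½(1+k)Mv² = (9/10)Mv².
Energy conservation: Mgh = (9/10)Mv², so v = √(2gh/(1+k)) = √(2 × 10 × 2.48 / 1.8) ≈ 5.25 m/s.

v ≈ 5.25 m/s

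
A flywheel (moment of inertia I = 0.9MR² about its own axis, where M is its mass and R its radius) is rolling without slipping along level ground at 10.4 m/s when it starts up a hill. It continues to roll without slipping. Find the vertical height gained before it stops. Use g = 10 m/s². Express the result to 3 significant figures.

The moment of inertia is 0.9MR², giving k ≡ I/(MR²) = 0.9.
Since it rolls without slipping, ω = v/R and KE = ½Mv² + ½Iω² = ½(1+k)Mv² = (19/20)Mv².
All of this converts to potential energy at the highest point: (19/20)Mv₀² = Mgh.
Thus h = (1+k)v₀²/(2g) = 1.9 × 10.4² / (2 × 10) ≈ 10.3 m.

h ≈ 10.3 m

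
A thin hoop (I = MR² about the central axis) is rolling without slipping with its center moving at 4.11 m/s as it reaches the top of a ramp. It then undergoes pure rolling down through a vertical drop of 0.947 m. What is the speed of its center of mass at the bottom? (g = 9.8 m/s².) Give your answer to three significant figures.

v ≈ 5.12 m/s

For this body I = MR², i.e. k = I/(MR²) = 1.
Rolling without slipping gives ω = v/R, so the total kinetic energy is ½Mv² + ½Iω² = ½(1+k)Mv² = Mv².
Conserving energy between top and bottom: Mv² = Mv₀² + Mgh, hence v² = v₀² + 2gh/(1+k).
v = √(4.11² + 2×9.8×0.947/2) = √26.17 ≈ 5.12 m/s.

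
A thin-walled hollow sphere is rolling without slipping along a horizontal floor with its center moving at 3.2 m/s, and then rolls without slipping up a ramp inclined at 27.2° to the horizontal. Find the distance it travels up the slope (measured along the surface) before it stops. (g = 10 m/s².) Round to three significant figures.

d ≈ 1.87 m

The moment of inertia is (2/3)MR², giving k ≡ I/(MR²) = 2/3.
Rolling without slipping gives ω = v/R, so the total kinetic energy is ½Mv² + ½Iω² = ½(1+k)Mv² = (5/6)Mv².
Setting this equal to Mgh gives the vertical rise h = (1+k)v₀²/(2g) = 1.667×3.2²/(2×10) = 0.8533 m.
The distance along the slope is d = h/sinθ = 0.8533/sin27.2° ≈ 1.87 m.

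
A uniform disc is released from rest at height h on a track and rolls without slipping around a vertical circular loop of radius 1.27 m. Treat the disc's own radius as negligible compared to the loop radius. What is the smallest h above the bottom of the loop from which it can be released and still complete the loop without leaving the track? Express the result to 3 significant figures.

h_min ≈ 3.49 m

For this body I = (1/2)MR², i.e. k = I/(MR²) = 0.5.
At the top of the loop, the minimum-contact condition is Mg = Mv_top²/r, so v_top² = gr.
With ω = v/R, the kinetic energy at speed v is ½(1+k)Mv² = (3/4)Mv².
Energy conservation from release (height h) to the top (height 2r): Mgh = Mg(2r) + (3/4)M·gr.
Thus h_min = 2r + (1+k)r/2 = r(2 + 1.5/2) = 1.27 × 2.75 ≈ 3.49 m.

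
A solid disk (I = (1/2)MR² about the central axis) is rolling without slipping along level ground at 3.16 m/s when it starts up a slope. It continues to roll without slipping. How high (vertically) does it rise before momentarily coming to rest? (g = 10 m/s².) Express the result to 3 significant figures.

h ≈ 0.749 m

For this body I = (1/2)MR², i.e. k = I/(MR²) = 0.5.
The rolling condition ω = v/R makes the rotational term ½I(v/R)² = ½kMv², so KE_total = ½(1+k)Mv² = (3/4)Mv².
All of this converts to potential energy at the highest point: (3/4)Mv₀² = Mgh.
Thus h = (1+k)v₀²/(2g) = 1.5 × 3.16² / (2 × 10) ≈ 0.749 m.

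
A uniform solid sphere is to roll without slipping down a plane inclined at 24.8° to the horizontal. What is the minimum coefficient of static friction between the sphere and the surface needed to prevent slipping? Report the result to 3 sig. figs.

For this body I = (2/5)MR², i.e. k = I/(MR²) = 0.4.
Newton's second law down the slope: Mg sinθ − f = Ma. The torque equation fR = Iα (with α = a/R) gives f = kMa.
These give a = g sinθ/(1+k) and the required friction f = kMg sinθ/(1+k).
The normal force is N = Mg cosθ, so μ_min = f/N = k tanθ/(1+k).
μ_min = 0.4 × tan24.8° / 1.4 ≈ 0.132.

μ_min ≈ 0.132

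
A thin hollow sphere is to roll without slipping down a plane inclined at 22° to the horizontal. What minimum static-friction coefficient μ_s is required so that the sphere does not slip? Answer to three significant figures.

μ_min ≈ 0.162

For this body I = (2/3)MR², i.e. k = I/(MR²) = 2/3.
Translational: Mg sinθ − f = Ma. Rotational about the CM: fR = Iα = kMRa, so f = kMa.
These give a = g sinθ/(1+k) and the required friction f = kMg sinθ/(1+k).
With N = Mg cosθ, the no-slip condition f ≤ μN gives μ_min = f/N = k tanθ/(1+k).
μ_min = (2/3) × tan22° / 1.667 ≈ 0.162.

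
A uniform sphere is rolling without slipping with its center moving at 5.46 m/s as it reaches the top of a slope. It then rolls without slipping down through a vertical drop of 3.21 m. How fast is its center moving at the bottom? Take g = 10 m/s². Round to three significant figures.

v ≈ 8.70 m/s

Here I = (2/5)MR², so the shape factor k = I/(MR²) = 0.4.
Pure rolling means v = ωR; then KE = ½Mv² + ½I(v/R)² = ½(1+k)Mv² = (7/10)Mv².
Energy conservation: (7/10)Mv₀² + Mgh = (7/10)Mv², so v² = v₀² + 2gh/(1+k).
v = √(5.46² + 2×10×3.21/1.4) = √75.67 ≈ 8.70 m/s.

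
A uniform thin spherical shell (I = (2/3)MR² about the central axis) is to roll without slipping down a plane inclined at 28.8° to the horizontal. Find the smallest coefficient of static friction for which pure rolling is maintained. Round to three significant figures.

With I = (2/3)MR², the ratio k = I/(MR²) is 2/3.
Newton's second law down the slope: Mg sinθ − f = Ma. The torque equation fR = Iα (with α = a/R) gives f = kMa.
These give a = g sinθ/(1+k) and the required friction f = kMg sinθ/(1+k).
The normal force is N = Mg cosθ, so μ_min = f/N = k tanθ/(1+k).
μ_min = (2/3) × tan28.8° / 1.667 ≈ 0.220.

μ_min ≈ 0.220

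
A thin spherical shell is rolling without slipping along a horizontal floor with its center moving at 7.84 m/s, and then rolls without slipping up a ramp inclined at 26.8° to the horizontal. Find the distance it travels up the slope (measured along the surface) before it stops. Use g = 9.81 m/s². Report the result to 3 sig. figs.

d ≈ 11.6 m

The moment of inertia is (2/3)MR², giving k ≡ I/(MR²) = 2/3.
Since it rolls without slipping, ω = v/R and KE = ½Mv² + ½Iω² = ½(1+k)Mv² = (5/6)Mv².
Setting this equal to Mgh gives the vertical rise h = (1+k)v₀²/(2g) = 1.667×7.84²/(2×9.81) = 5.221 m.
Along the incline, d = h/sinθ = 5.221/sin26.8° ≈ 11.6 m.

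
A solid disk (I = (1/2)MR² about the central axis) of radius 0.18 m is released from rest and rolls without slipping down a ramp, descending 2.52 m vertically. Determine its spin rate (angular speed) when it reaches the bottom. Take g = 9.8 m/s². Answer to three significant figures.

Here I = (1/2)MR², so the shape factor k = I/(MR²) = 0.5.
The rolling condition ω = v/R makes the rotational term ½I(v/R)² = ½kMv², so KE_total = ½(1+k)Mv² = (3/4)Mv².
Energy conservation Mgh = ½(1+k)Mv² gives v = √(2gh/(1+k)) = √(2 × 9.8 × 2.52 / 1.5) = 5.738 m/s.
Then ω = v/R = 5.738 / 0.18 ≈ 31.9 rad/s.

ω ≈ 31.9 rad/s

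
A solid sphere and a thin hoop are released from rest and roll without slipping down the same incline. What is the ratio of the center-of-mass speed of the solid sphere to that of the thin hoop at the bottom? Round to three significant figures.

Each satisfies Mgh = ½(1+k)Mv² with k = I/(MR²), so v ∝ 1/√(1+k).
For the solid sphere k = 0.4; for the thin hoop k = 1.
v₁/v₂ = √((1+k₂)/(1+k₁)) = √(2/1.4) ≈ 1.20.

v_ratio ≈ 1.20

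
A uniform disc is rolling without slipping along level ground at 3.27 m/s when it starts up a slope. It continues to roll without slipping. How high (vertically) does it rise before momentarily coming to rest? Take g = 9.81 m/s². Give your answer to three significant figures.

h ≈ 0.818 m

The moment of inertia is (1/2)MR², giving k ≡ I/(MR²) = 0.5.
Since it rolls without slipping, ω = v/R and KE = ½Mv² + ½Iω² = ½(1+k)Mv² = (3/4)Mv².
At the top the kinetic energy is zero, so (3/4)Mv₀² = Mgh.
Thus h = (1+k)v₀²/(2g) = 1.5 × 3.27² / (2 × 9.81) ≈ 0.818 m.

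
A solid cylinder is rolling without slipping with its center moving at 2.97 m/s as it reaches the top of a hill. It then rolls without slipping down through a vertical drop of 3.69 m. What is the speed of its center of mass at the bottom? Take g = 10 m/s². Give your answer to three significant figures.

v ≈ 7.62 m/s

Here I = (1/2)MR², so the shape factor k = I/(MR²) = 0.5.
The rolling condition ω = v/R makes the rotational term ½I(v/R)² = ½kMv², so KE_total = ½(1+k)Mv² = (3/4)Mv².
Energy conservation: (3/4)Mv₀² + Mgh = (3/4)Mv², so v² = v₀² + 2gh/(1+k).
v = √(2.97² + 2×10×3.69/1.5) = √58.02 ≈ 7.62 m/s.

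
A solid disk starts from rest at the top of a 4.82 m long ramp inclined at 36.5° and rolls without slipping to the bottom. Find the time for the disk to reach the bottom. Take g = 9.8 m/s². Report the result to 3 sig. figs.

t ≈ 1.57 s

With I = (1/2)MR², the ratio k = I/(MR²) is 0.5.
Translational: Mg sinθ − f = Ma. Rotational about the CM: fR = Iα = kMRa, so f = kMa.
Hence a = g sinθ/(1+k) = 9.8×sin36.5°/1.5 = 3.886 m/s².
Starting from rest, L = ½at², so t = √(2L/a) = √(2×4.82/3.886) ≈ 1.57 s.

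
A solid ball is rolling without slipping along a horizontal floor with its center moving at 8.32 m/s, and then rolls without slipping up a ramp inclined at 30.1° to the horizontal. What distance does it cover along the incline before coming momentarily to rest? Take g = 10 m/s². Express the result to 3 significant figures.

d ≈ 9.66 m

Here I = (2/5)MR², so the shape factor k = I/(MR²) = 0.4.
The rolling condition ω = v/R makes the rotational term ½I(v/R)² = ½kMv², so KE_total = ½(1+k)Mv² = (7/10)Mv².
Setting this equal to Mgh gives the vertical rise h = (1+k)v₀²/(2g) = 1.4×8.32²/(2×10) = 4.846 m.
Along the incline, d = h/sinθ = 4.846/sin30.1° ≈ 9.66 m.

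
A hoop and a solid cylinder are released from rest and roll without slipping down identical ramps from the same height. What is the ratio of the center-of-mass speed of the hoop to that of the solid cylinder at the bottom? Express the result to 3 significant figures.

v_ratio ≈ 0.866

Each satisfies Mgh = ½(1+k)Mv² with k = I/(MR²), so v ∝ 1/√(1+k).
For the hoop k = 1; for the solid cylinder k = 0.5.
v₁/v₂ = √((1+k₂)/(1+k₁)) = √(1.5/2) ≈ 0.866.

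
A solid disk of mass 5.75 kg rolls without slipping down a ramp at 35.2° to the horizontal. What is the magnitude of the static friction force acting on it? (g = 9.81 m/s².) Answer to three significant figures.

For this body I = (1/2)MR², i.e. k = I/(MR²) = 0.5.
Along the incline Mg sinθ − f = Ma, and torque about the center fR = Iα = kMR²(a/R) gives f = kMa.
Combining, a = g sinθ/(1+k) and f = kMa = kMg sinθ/(1+k).
f = 0.5 × 5.75 × 9.81 × sin35.2° / 1.5 ≈ 10.8 N.

f ≈ 10.8 N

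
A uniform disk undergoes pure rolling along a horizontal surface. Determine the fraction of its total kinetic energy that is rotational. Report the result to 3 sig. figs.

The moment of inertia is (1/2)MR², giving k ≡ I/(MR²) = 0.5.
With ω = v/R, KE_trans = ½Mv² and KE_rot = ½Iω² = ½kMv², so KE_total = ½(1+k)Mv².
The rotational fraction is therefore k/(1+k) = 0.5/1.5 ≈ 0.333.

fraction ≈ 0.333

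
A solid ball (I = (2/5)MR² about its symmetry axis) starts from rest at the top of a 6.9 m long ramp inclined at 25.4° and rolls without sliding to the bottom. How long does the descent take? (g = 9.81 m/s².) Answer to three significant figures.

t ≈ 2.14 s

For this body I = (2/5)MR², i.e. k = I/(MR²) = 0.4.
Translational: Mg sinθ − f = Ma. Rotational about the CM: fR = Iα = kMRa, so f = kMa.
Hence a = g sinθ/(1+k) = 9.81×sin25.4°/1.4 = 3.006 m/s².
Starting from rest, L = ½at², so t = √(2L/a) = √(2×6.9/3.006) ≈ 2.14 s.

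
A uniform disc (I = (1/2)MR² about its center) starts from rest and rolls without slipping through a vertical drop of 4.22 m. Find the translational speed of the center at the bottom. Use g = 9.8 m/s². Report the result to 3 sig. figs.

The moment of inertia is (1/2)MR², giving k ≡ I/(MR²) = 0.5.
Rolling without slipping gives ω = v/R, so the total kinetic energy is ½Mv² + ½Iω² = ½(1+k)Mv² = (3/4)Mv².
Energy conservation: Mgh = (3/4)Mv², so v = √(2gh/(1+k)) = √(2 × 9.8 × 4.22 / 1.5) ≈ 7.43 m/s.

v ≈ 7.43 m/s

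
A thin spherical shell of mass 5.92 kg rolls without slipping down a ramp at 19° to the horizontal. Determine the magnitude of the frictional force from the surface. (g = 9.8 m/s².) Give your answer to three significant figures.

f ≈ 7.56 N

With I = (2/3)MR², the ratio k = I/(MR²) is 2/3.
Along the incline Mg sinθ − f = Ma, and torque about the center fR = Iα = kMR²(a/R) gives f = kMa.
Combining, a = g sinθ/(1+k) and f = kMa = kMg sinθ/(1+k).
f = (2/3) × 5.92 × 9.8 × sin19° / 1.667 ≈ 7.56 N.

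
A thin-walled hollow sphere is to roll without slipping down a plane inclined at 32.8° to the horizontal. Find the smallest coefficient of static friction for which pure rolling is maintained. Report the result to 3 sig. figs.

μ_min ≈ 0.258

For this body I = (2/3)MR², i.e. k = I/(MR²) = 2/3.
Along the incline Mg sinθ − f = Ma, and torque about the center fR = Iα = kMR²(a/R) gives f = kMa.
These give a = g sinθ/(1+k) and the required friction f = kMg sinθ/(1+k).
With N = Mg cosθ, the no-slip condition f ≤ μN gives μ_min = f/N = k tanθ/(1+k).
μ_min = (2/3) × tan32.8° / 1.667 ≈ 0.258.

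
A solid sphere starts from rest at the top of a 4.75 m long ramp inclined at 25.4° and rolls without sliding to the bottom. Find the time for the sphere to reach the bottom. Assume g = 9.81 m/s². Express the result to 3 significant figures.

t ≈ 1.78 s

Here I = (2/5)MR², so the shape factor k = I/(MR²) = 0.4.
Newton's second law down the slope: Mg sinθ − f = Ma. The torque equation fR = Iα (with α = a/R) gives f = kMa.
Hence a = g sinθ/(1+k) = 9.81×sin25.4°/1.4 = 3.006 m/s².
Starting from rest, L = ½at², so t = √(2L/a) = √(2×4.75/3.006) ≈ 1.78 s.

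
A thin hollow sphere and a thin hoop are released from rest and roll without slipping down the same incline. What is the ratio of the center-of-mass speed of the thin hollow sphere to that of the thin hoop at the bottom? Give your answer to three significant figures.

v_ratio ≈ 1.10

Each satisfies Mgh = ½(1+k)Mv² with k = I/(MR²), so v ∝ 1/√(1+k).
For the thin hollow sphere k = 2/3; for the thin hoop k = 1.
v₁/v₂ = √((1+k₂)/(1+k₁)) = √(2/1.667) ≈ 1.10.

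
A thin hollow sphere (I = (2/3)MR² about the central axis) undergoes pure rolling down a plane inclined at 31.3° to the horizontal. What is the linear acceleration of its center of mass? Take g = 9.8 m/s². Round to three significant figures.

a ≈ 3.05 m/s²

Here I = (2/3)MR², so the shape factor k = I/(MR²) = 2/3.
Translational: Mg sinθ − f = Ma. Rotational about the CM: fR = Iα = kMRa, so f = kMa.
Eliminating f: Mg sinθ = (1+k)Ma, so a = g sinθ/(1+k) = 9.8 × sin31.3° / 1.667 ≈ 3.05 m/s².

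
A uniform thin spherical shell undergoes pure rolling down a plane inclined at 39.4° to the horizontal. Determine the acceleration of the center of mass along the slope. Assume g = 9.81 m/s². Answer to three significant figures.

a ≈ 3.74 m/s²

Here I = (2/3)MR², so the shape factor k = I/(MR²) = 2/3.
Translational: Mg sinθ − f = Ma. Rotational about the CM: fR = Iα = kMRa, so f = kMa.
Eliminating f: Mg sinθ = (1+k)Ma, so a = g sinθ/(1+k) = 9.81 × sin39.4° / 1.667 ≈ 3.74 m/s².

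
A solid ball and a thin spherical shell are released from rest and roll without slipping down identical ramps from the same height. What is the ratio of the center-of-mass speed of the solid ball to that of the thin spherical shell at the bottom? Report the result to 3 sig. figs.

Each satisfies Mgh = ½(1+k)Mv² with k = I/(MR²), so v ∝ 1/√(1+k).
For the solid ball k = 0.4; for the thin spherical shell k = 2/3.
v₁/v₂ = √((1+k₂)/(1+k₁)) = √(1.667/1.4) ≈ 1.09.

v_ratio ≈ 1.09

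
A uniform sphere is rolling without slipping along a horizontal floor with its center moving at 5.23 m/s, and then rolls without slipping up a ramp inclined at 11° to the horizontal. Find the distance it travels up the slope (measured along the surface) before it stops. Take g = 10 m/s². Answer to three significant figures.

d ≈ 10.0 m

The moment of inertia is (2/5)MR², giving k ≡ I/(MR²) = 0.4.
Rolling without slipping gives ω = v/R, so the total kinetic energy is ½Mv² + ½Iω² = ½(1+k)Mv² = (7/10)Mv².
Setting this equal to Mgh gives the vertical rise h = (1+k)v₀²/(2g) = 1.4×5.23²/(2×10) = 1.915 m.
The distance along the slope is d = h/sinθ = 1.915/sin11° ≈ 10.0 m.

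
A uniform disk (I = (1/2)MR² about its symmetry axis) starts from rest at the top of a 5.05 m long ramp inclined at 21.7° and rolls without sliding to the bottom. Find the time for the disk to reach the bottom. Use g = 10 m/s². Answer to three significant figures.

t ≈ 2.02 s

Here I = (1/2)MR², so the shape factor k = I/(MR²) = 0.5.
Translational: Mg sinθ − f = Ma. Rotational about the CM: fR = Iα = kMRa, so f = kMa.
Hence a = g sinθ/(1+k) = 10×sin21.7°/1.5 = 2.465 m/s².
With constant a from rest, t = √(2L/a) = √(2·5.05/2.465) ≈ 2.02 s.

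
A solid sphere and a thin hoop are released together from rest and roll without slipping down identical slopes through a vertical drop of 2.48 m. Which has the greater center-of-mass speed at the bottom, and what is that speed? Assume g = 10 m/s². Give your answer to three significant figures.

For rolling without slipping, Mgh = ½(1+k)Mv² where k = I/(MR²), so v = √(2gh/(1+k)).
Solid sphere: k = 0.4, giving v = √(2×10×2.48/1.4) = 5.952 m/s.
Thin hoop: k = 1, giving v = √(2×10×2.48/2) = 4.98 m/s.
The smaller k wins: the solid sphere, at ≈ 5.95 m/s.

the solid sphere, at v ≈ 5.95 m/s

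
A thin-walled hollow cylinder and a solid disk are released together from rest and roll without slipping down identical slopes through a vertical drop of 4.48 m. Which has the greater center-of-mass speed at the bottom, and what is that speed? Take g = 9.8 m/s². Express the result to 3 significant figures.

For rolling without slipping, Mgh = ½(1+k)Mv² where k = I/(MR²), so v = √(2gh/(1+k)).
Thin-walled hollow cylinder: k = 1, giving v = √(2×9.8×4.48/2) = 6.626 m/s.
Solid disk: k = 0.5, giving v = √(2×9.8×4.48/1.5) = 7.651 m/s.
The smaller k wins: the solid disk, at ≈ 7.65 m/s.

the solid disk, at v ≈ 7.65 m/s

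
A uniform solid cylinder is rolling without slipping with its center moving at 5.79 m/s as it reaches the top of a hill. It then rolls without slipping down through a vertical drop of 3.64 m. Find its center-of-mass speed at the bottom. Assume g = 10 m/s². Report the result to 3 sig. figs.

The moment of inertia is (1/2)MR², giving k ≡ I/(MR²) = 0.5.
Rolling without slipping gives ω = v/R, so the total kinetic energy is ½Mv² + ½Iω² = ½(1+k)Mv² = (3/4)Mv².
Conserving energy between top and bottom: (3/4)Mv² = (3/4)Mv₀² + Mgh, hence v² = v₀² + 2gh/(1+k).
v = √(5.79² + 2×10×3.64/1.5) = √82.06 ≈ 9.06 m/s.

v ≈ 9.06 m/s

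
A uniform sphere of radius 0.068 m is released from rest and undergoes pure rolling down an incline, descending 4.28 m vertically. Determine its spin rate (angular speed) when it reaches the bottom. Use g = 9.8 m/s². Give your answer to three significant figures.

ω ≈ 114 rad/s

The moment of inertia is (2/5)MR², giving k ≡ I/(MR²) = 0.4.
Since it rolls without slipping, ω = v/R and KE = ½Mv² + ½Iω² = ½(1+k)Mv² = (7/10)Mv².
Energy conservation Mgh = ½(1+k)Mv² gives v = √(2gh/(1+k)) = √(2 × 9.8 × 4.28 / 1.4) = 7.741 m/s.
Then ω = v/R = 7.741 / 0.068 ≈ 114 rad/s.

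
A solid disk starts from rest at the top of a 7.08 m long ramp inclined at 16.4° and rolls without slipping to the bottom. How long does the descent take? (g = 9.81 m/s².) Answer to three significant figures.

With I = (1/2)MR², the ratio k = I/(MR²) is 0.5.
Along the incline Mg sinθ − f = Ma, and torque about the center fR = Iα = kMR²(a/R) gives f = kMa.
Hence a = g sinθ/(1+k) = 9.81×sin16.4°/1.5 = 1.847 m/s².
With constant a from rest, t = √(2L/a) = √(2·7.08/1.847) ≈ 2.77 s.

t ≈ 2.77 s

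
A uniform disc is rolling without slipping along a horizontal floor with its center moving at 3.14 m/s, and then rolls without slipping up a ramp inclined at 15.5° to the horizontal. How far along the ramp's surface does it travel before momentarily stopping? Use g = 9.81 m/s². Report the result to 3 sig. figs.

For this body I = (1/2)MR², i.e. k = I/(MR²) = 0.5.
Since it rolls without slipping, ω = v/R and KE = ½Mv² + ½Iω² = ½(1+k)Mv² = (3/4)Mv².
Setting this equal to Mgh gives the vertical rise h = (1+k)v₀²/(2g) = 1.5×3.14²/(2×9.81) = 0.7538 m.
The distance along the slope is d = h/sinθ = 0.7538/sin15.5° ≈ 2.82 m.

d ≈ 2.82 m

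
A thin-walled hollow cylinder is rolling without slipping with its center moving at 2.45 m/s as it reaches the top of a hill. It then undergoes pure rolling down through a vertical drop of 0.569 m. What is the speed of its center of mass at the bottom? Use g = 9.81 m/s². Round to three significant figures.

v ≈ 3.40 m/s

For this body I = MR², i.e. k = I/(MR²) = 1.
Rolling without slipping gives ω = v/R, so the total kinetic energy is ½Mv² + ½Iω² = ½(1+k)Mv² = Mv².
Energy conservation: Mv₀² + Mgh = Mv², so v² = v₀² + 2gh/(1+k).
v = √(2.45² + 2×9.81×0.569/2) = √11.58 ≈ 3.40 m/s.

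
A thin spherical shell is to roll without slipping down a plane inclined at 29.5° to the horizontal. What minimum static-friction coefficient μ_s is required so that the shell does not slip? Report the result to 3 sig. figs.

μ_min ≈ 0.226

For this body I = (2/3)MR², i.e. k = I/(MR²) = 2/3.
Newton's second law down the slope: Mg sinθ − f = Ma. The torque equation fR = Iα (with α = a/R) gives f = kMa.
These give a = g sinθ/(1+k) and the required friction f = kMg sinθ/(1+k).
The normal force is N = Mg cosθ, so μ_min = f/N = k tanθ/(1+k).
μ_min = (2/3) × tan29.5° / 1.667 ≈ 0.226.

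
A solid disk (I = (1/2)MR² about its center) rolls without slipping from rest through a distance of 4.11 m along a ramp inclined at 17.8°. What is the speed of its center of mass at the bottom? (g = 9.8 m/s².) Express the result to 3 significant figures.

With I = (1/2)MR², the ratio k = I/(MR²) is 0.5.
Pure rolling means v = ωR; then KE = ½Mv² + ½I(v/R)² = ½(1+k)Mv² = (3/4)Mv².
The vertical drop is h = L sinθ = 4.11 × sin17.8° = 1.256 m.
Setting Mgh = (3/4)Mv² gives v = √(2gh/(1+k)) = √(2·9.8·1.256/1.5) ≈ 4.05 m/s.

v ≈ 4.05 m/s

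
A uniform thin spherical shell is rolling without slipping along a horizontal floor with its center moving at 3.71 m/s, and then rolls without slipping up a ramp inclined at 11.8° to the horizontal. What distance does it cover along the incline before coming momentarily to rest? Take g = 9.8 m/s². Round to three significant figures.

d ≈ 5.72 m

The moment of inertia is (2/3)MR², giving k ≡ I/(MR²) = 2/3.
Pure rolling means v = ωR; then KE = ½Mv² + ½I(v/R)² = ½(1+k)Mv² = (5/6)Mv².
Setting this equal to Mgh gives the vertical rise h = (1+k)v₀²/(2g) = 1.667×3.71²/(2×9.8) = 1.17 m.
The distance along the slope is d = h/sinθ = 1.17/sin11.8° ≈ 5.72 m.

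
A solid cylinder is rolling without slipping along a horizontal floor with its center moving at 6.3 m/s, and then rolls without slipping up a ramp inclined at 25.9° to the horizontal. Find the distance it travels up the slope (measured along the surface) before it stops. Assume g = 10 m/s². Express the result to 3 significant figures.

For this body I = (1/2)MR², i.e. k = I/(MR²) = 0.5.
Since it rolls without slipping, ω = v/R and KE = ½Mv² + ½Iω² = ½(1+k)Mv² = (3/4)Mv².
Setting this equal to Mgh gives the vertical rise h = (1+k)v₀²/(2g) = 1.5×6.3²/(2×10) = 2.977 m.
The distance along the slope is d = h/sinθ = 2.977/sin25.9° ≈ 6.81 m.

d ≈ 6.81 m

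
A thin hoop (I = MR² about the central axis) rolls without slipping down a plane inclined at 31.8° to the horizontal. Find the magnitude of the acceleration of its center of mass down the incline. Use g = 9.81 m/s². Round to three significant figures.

With I = MR², the ratio k = I/(MR²) is 1.
Along the incline Mg sinθ − f = Ma, and torque about the center fR = Iα = kMR²(a/R) gives f = kMa.
Eliminating f: Mg sinθ = (1+k)Ma, so a = g sinθ/(1+k) = 9.81 × sin31.8° / 2 ≈ 2.58 m/s².

a ≈ 2.58 m/s²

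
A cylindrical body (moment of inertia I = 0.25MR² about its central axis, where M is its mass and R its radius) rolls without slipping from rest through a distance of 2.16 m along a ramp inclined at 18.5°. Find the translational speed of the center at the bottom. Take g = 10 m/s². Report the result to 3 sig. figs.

For this body I = 0.25MR², i.e. k = I/(MR²) = 0.25.
Since it rolls without slipping, ω = v/R and KE = ½Mv² + ½Iω² = ½(1+k)Mv² = (5/8)Mv².
The vertical drop is h = L sinθ = 2.16 × sin18.5° = 0.6854 m.
Setting Mgh = (5/8)Mv² gives v = √(2gh/(1+k)) = √(2·10·0.6854/1.25) ≈ 3.31 m/s.

v ≈ 3.31 m/s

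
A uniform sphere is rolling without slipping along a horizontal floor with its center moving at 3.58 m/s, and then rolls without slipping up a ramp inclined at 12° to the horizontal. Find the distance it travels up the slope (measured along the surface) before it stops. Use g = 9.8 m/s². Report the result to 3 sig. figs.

d ≈ 4.40 m

For this body I = (2/5)MR², i.e. k = I/(MR²) = 0.4.
Since it rolls without slipping, ω = v/R and KE = ½Mv² + ½Iω² = ½(1+k)Mv² = (7/10)Mv².
Setting this equal to Mgh gives the vertical rise h = (1+k)v₀²/(2g) = 1.4×3.58²/(2×9.8) = 0.9155 m.
The distance along the slope is d = h/sinθ = 0.9155/sin12° ≈ 4.40 m.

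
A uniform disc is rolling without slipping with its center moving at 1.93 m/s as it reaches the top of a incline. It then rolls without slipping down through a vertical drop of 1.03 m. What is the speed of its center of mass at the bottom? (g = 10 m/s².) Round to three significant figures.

With I = (1/2)MR², the ratio k = I/(MR²) is 0.5.
Pure rolling means v = ωR; then KE = ½Mv² + ½I(v/R)² = ½(1+k)Mv² = (3/4)Mv².
Conserving energy between top and bottom: (3/4)Mv² = (3/4)Mv₀² + Mgh, hence v² = v₀² + 2gh/(1+k).
v = √(1.93² + 2×10×1.03/1.5) = √17.46 ≈ 4.18 m/s.

v ≈ 4.18 m/s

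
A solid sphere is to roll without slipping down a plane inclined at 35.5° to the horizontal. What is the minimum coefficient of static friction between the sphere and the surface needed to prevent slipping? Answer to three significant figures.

The moment of inertia is (2/5)MR², giving k ≡ I/(MR²) = 0.4.
Translational: Mg sinθ − f = Ma. Rotational about the CM: fR = Iα = kMRa, so f = kMa.
These give a = g sinθ/(1+k) and the required friction f = kMg sinθ/(1+k).
With N = Mg cosθ, the no-slip condition f ≤ μN gives μ_min = f/N = k tanθ/(1+k).
μ_min = 0.4 × tan35.5° / 1.4 ≈ 0.204.

μ_min ≈ 0.204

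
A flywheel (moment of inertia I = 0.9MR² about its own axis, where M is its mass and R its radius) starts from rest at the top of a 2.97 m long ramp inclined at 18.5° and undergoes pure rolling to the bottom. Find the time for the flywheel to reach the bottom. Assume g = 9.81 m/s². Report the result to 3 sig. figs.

t ≈ 1.90 s

With I = 0.9MR², the ratio k = I/(MR²) is 0.9.
Newton's second law down the slope: Mg sinθ − f = Ma. The torque equation fR = Iα (with α = a/R) gives f = kMa.
Hence a = g sinθ/(1+k) = 9.81×sin18.5°/1.9 = 1.638 m/s².
With constant a from rest, t = √(2L/a) = √(2·2.97/1.638) ≈ 1.90 s.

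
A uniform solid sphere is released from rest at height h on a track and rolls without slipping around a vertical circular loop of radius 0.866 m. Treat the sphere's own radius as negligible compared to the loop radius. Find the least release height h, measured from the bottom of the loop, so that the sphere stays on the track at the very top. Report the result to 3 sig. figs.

The moment of inertia is (2/5)MR², giving k ≡ I/(MR²) = 0.4.
At the top of the loop, the minimum-contact condition is Mg = Mv_top²/r, so v_top² = gr.
With ω = v/R, the kinetic energy at speed v is ½(1+k)Mv² = (7/10)Mv².
Energy conservation from release (height h) to the top (height 2r): Mgh = Mg(2r) + (7/10)M·gr.
Thus h_min = 2r + (1+k)r/2 = r(2 + 1.4/2) = 0.866 × 2.7 ≈ 2.34 m.

h_min ≈ 2.34 m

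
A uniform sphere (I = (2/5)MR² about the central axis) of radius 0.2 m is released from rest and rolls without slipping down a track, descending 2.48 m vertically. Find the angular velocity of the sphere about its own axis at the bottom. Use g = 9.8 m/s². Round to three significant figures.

With I = (2/5)MR², the ratio k = I/(MR²) is 0.4.
Since it rolls without slipping, ω = v/R and KE = ½Mv² + ½Iω² = ½(1+k)Mv² = (7/10)Mv².
Energy conservation Mgh = ½(1+k)Mv² gives v = √(2gh/(1+k)) = √(2 × 9.8 × 2.48 / 1.4) = 5.892 m/s.
Then ω = v/R = 5.892 / 0.2 ≈ 29.5 rad/s.

ω ≈ 29.5 rad/s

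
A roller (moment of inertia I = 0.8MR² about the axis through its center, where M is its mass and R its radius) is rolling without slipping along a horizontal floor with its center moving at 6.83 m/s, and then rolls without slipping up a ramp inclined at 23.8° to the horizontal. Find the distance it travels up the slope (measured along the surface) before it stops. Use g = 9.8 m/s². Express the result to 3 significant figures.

Here I = 0.8MR², so the shape factor k = I/(MR²) = 0.8.
The rolling condition ω = v/R makes the rotational term ½I(v/R)² = ½kMv², so KE_total = ½(1+k)Mv² = (9/10)Mv².
Setting this equal to Mgh gives the vertical rise h = (1+k)v₀²/(2g) = 1.8×6.83²/(2×9.8) = 4.284 m.
The distance along the slope is d = h/sinθ = 4.284/sin23.8° ≈ 10.6 m.

d ≈ 10.6 m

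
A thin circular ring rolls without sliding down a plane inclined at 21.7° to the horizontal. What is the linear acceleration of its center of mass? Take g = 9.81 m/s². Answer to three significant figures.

a ≈ 1.81 m/s²

The moment of inertia is MR², giving k ≡ I/(MR²) = 1.
Newton's second law down the slope: Mg sinθ − f = Ma. The torque equation fR = Iα (with α = a/R) gives f = kMa.
Eliminating f: Mg sinθ = (1+k)Ma, so a = g sinθ/(1+k) = 9.81 × sin21.7° / 2 ≈ 1.81 m/s².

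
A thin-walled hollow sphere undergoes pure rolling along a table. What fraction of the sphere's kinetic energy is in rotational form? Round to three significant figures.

fraction ≈ 0.400

The moment of inertia is (2/3)MR², giving k ≡ I/(MR²) = 2/3.
Since ω = v/R, the translational part is ½Mv² and the rotational part is ½I(v/R)² = ½kMv²; the total is ½(1+k)Mv².
The rotational fraction is therefore k/(1+k) = (2/3)/1.667 ≈ 0.400.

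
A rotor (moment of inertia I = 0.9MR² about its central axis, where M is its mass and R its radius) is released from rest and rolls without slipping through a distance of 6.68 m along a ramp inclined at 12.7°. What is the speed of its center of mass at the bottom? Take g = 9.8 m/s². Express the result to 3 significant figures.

v ≈ 3.89 m/s

With I = 0.9MR², the ratio k = I/(MR²) is 0.9.
The rolling condition ω = v/R makes the rotational term ½I(v/R)² = ½kMv², so KE_total = ½(1+k)Mv² = (19/20)Mv².
The vertical drop is h = L sinθ = 6.68 × sin12.7° = 1.469 m.
Setting Mgh = (19/20)Mv² gives v = √(2gh/(1+k)) = √(2·9.8·1.469/1.9) ≈ 3.89 m/s.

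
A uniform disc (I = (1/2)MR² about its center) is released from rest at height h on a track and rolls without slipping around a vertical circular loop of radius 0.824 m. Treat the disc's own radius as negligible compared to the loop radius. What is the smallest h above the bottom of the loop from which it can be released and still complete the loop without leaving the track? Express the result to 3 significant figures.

The moment of inertia is (1/2)MR², giving k ≡ I/(MR²) = 0.5.
At the top of the loop, the minimum-contact condition is Mg = Mv_top²/r, so v_top² = gr.
With ω = v/R, the kinetic energy at speed v is ½(1+k)Mv² = (3/4)Mv².
Energy conservation from release (height h) to the top (height 2r): Mgh = Mg(2r) + (3/4)M·gr.
Thus h_min = 2r + (1+k)r/2 = r(2 + 1.5/2) = 0.824 × 2.75 ≈ 2.27 m.

h_min ≈ 2.27 m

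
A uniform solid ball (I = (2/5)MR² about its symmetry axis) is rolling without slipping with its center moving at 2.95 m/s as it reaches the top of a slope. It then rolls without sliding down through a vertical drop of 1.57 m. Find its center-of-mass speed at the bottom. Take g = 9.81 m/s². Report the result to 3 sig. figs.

v ≈ 5.54 m/s

Here I = (2/5)MR², so the shape factor k = I/(MR²) = 0.4.
Since it rolls without slipping, ω = v/R and KE = ½Mv² + ½Iω² = ½(1+k)Mv² = (7/10)Mv².
Conserving energy between top and bottom: (7/10)Mv² = (7/10)Mv₀² + Mgh, hence v² = v₀² + 2gh/(1+k).
v = √(2.95² + 2×9.81×1.57/1.4) = √30.7 ≈ 5.54 m/s.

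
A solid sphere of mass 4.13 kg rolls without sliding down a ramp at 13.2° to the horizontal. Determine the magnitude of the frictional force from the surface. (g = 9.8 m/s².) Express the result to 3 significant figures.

With I = (2/5)MR², the ratio k = I/(MR²) is 0.4.
Along the incline Mg sinθ − f = Ma, and torque about the center fR = Iα = kMR²(a/R) gives f = kMa.
Combining, a = g sinθ/(1+k) and f = kMa = kMg sinθ/(1+k).
f = 0.4 × 4.13 × 9.8 × sin13.2° / 1.4 ≈ 2.64 N.

f ≈ 2.64 N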